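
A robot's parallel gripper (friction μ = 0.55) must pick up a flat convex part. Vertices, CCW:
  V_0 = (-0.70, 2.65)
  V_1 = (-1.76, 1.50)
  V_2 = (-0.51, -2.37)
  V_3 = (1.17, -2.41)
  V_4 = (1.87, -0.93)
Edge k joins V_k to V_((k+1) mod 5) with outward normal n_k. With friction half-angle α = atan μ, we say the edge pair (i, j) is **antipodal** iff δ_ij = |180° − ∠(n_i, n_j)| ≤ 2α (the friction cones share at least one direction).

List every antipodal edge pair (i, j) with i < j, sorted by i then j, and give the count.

count = 5; pairs: (0,2), (0,3), (1,3), (1,4), (2,4)

α = atan 0.55 = 28.81°;  2α = 57.62°
n_0 = (-0.7353, +0.6777)
n_1 = (-0.9516, -0.3074)
n_2 = (-0.0238, -0.9997)
n_3 = (+0.9040, -0.4276)
n_4 = (+0.8124, +0.5832)
  (0,1): δ = 119.43°  ·
  (0,2): δ = 48.70°  ✓
  (0,3): δ = 17.36°  ✓
  (0,4): δ = 78.34°  ·
  (1,2): δ = 109.26°  ·
  (1,3): δ = 43.21°  ✓
  (1,4): δ = 17.77°  ✓
  (2,3): δ = 113.95°  ·
  (2,4): δ = 52.96°  ✓
  (3,4): δ = 119.01°  ·
antipodal pairs: 5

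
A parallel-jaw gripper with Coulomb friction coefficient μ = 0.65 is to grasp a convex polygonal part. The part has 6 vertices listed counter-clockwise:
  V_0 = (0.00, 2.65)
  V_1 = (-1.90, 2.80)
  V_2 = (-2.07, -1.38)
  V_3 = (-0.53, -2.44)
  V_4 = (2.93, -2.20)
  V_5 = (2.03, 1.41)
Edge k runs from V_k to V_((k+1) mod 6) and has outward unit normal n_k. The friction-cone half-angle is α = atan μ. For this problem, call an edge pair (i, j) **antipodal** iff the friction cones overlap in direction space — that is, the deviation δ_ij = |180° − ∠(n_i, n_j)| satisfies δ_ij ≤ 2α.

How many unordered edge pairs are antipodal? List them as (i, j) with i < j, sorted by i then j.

count = 7; pairs: (0,2), (0,3), (1,4), (1,5), (2,4), (2,5), (3,5)

α = atan 0.65 = 33.02°;  2α = 66.05°
n_0 = (+0.0787, +0.9969)
n_1 = (-0.9992, +0.0406)
n_2 = (-0.5670, -0.8237)
n_3 = (+0.0692, -0.9976)
n_4 = (+0.9703, +0.2419)
n_5 = (+0.5213, +0.8534)
  (0,1): δ = 87.81°  ·
  (0,2): δ = 30.03°  ✓
  (0,3): δ = 8.48°  ✓
  (0,4): δ = 108.51°  ·
  (0,5): δ = 153.10°  ·
  (1,2): δ = 122.21°  ·
  (1,3): δ = 83.70°  ·
  (1,4): δ = 16.33°  ✓
  (1,5): δ = 60.91°  ✓
  (2,3): δ = 141.49°  ·
  (2,4): δ = 41.46°  ✓
  (2,5): δ = 3.12°  ✓
  (3,4): δ = 79.97°  ·
  (3,5): δ = 35.39°  ✓
  (4,5): δ = 135.42°  ·
antipodal pairs: 7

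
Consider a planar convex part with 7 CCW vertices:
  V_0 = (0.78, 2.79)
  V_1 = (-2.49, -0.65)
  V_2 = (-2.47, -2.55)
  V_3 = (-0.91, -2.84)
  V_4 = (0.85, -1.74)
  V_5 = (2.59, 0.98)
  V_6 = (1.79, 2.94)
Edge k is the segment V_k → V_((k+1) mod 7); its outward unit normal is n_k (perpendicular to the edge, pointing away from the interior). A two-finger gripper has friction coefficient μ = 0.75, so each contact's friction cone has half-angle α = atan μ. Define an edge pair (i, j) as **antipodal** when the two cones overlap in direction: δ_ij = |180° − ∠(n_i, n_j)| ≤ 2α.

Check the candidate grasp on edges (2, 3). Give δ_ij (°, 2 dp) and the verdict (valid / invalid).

α = atan 0.75 = 36.87°;  2α = 73.74°
edge 2: e_2 = (+1.56, -0.29);  n_2 = (-0.1828, -0.9832)
edge 3: e_3 = (+1.76, +1.10);  n_3 = (+0.5300, -0.8480)
∠(n_2, n_3) = 42.54°
δ = |180° − 42.54°| = 137.46°
137.46° > 2α = 73.74°  →  invalid

δ = 137.46°, invalid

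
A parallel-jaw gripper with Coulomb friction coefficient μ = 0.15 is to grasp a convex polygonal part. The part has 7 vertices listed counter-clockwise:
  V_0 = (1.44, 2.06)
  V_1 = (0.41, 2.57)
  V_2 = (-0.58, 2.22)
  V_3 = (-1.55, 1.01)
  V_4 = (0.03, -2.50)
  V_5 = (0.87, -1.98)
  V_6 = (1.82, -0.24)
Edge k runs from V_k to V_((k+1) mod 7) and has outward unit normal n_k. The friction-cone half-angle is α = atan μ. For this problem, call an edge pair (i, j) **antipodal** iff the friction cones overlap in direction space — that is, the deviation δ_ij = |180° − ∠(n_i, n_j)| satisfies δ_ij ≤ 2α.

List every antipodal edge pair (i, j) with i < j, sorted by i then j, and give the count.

count = 3; pairs: (1,4), (2,5), (3,6)

α = atan 0.15 = 8.53°;  2α = 17.06°
n_0 = (+0.4437, +0.8962)
n_1 = (-0.3333, +0.9428)
n_2 = (-0.7802, +0.6255)
n_3 = (-0.9119, -0.4105)
n_4 = (+0.5264, -0.8503)
n_5 = (+0.8777, -0.4792)
n_6 = (+0.9866, +0.1630)
  (0,1): δ = 134.19°  ·
  (0,2): δ = 102.38°  ·
  (0,3): δ = 39.42°  ·
  (0,4): δ = 58.10°  ·
  (0,5): δ = 87.71°  ·
  (0,6): δ = 125.72°  ·
  (1,2): δ = 148.19°  ·
  (1,3): δ = 85.24°  ·
  (1,4): δ = 12.29°  ✓
  (1,5): δ = 41.90°  ·
  (1,6): δ = 79.91°  ·
  (2,3): δ = 117.05°  ·
  (2,4): δ = 19.52°  ·
  (2,5): δ = 10.08°  ✓
  (2,6): δ = 48.10°  ·
  (3,4): δ = 82.48°  ·
  (3,5): δ = 52.87°  ·
  (3,6): δ = 14.85°  ✓
  (4,5): δ = 150.39°  ·
  (4,6): δ = 112.38°  ·
  (5,6): δ = 141.98°  ·
antipodal pairs: 3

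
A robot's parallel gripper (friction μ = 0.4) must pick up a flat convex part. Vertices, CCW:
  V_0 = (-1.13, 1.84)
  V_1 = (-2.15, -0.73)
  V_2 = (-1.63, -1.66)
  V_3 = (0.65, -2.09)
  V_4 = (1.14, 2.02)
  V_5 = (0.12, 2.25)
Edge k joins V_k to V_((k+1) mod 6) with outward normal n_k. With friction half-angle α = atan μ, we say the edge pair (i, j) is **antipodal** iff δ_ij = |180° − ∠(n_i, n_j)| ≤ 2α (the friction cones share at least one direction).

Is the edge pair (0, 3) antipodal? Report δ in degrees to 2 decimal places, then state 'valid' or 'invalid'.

δ = 14.85°, valid

α = atan 0.4 = 21.80°;  2α = 43.60°
edge 0: e_0 = (-1.02, -2.57);  n_0 = (-0.9295, +0.3689)
edge 3: e_3 = (+0.49, +4.11);  n_3 = (+0.9930, -0.1184)
∠(n_0, n_3) = 165.15°
δ = |180° − 165.15°| = 14.85°
14.85° ≤ 2α = 43.60°  →  valid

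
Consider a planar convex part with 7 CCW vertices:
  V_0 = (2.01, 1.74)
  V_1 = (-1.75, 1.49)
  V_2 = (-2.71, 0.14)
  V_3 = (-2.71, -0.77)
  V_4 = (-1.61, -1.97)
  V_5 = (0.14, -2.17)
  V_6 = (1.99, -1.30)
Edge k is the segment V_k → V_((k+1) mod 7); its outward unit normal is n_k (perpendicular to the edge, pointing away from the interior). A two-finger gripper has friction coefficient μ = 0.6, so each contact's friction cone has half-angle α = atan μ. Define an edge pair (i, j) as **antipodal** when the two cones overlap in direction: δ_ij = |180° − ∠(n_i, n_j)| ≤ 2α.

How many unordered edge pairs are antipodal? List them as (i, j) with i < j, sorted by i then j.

count = 8; pairs: (0,3), (0,4), (0,5), (1,4), (1,5), (1,6), (2,6), (3,6)

α = atan 0.6 = 30.96°;  2α = 61.93°
n_0 = (-0.0663, +0.9978)
n_1 = (-0.8150, +0.5795)
n_2 = (-1.0000, -0.0000)
n_3 = (-0.7372, -0.6757)
n_4 = (-0.1135, -0.9935)
n_5 = (+0.4256, -0.9049)
n_6 = (+1.0000, -0.0066)
  (0,1): δ = 129.22°  ·
  (0,2): δ = 93.80°  ·
  (0,3): δ = 51.29°  ✓
  (0,4): δ = 10.32°  ✓
  (0,5): δ = 21.38°  ✓
  (0,6): δ = 85.82°  ·
  (1,2): δ = 144.58°  ·
  (1,3): δ = 102.07°  ·
  (1,4): δ = 61.10°  ✓
  (1,5): δ = 29.40°  ✓
  (1,6): δ = 35.04°  ✓
  (2,3): δ = 137.49°  ·
  (2,4): δ = 96.52°  ·
  (2,5): δ = 64.81°  ·
  (2,6): δ = 0.38°  ✓
  (3,4): δ = 139.03°  ·
  (3,5): δ = 107.32°  ·
  (3,6): δ = 42.89°  ✓
  (4,5): δ = 148.29°  ·
  (4,6): δ = 83.86°  ·
  (5,6): δ = 115.56°  ·
antipodal pairs: 8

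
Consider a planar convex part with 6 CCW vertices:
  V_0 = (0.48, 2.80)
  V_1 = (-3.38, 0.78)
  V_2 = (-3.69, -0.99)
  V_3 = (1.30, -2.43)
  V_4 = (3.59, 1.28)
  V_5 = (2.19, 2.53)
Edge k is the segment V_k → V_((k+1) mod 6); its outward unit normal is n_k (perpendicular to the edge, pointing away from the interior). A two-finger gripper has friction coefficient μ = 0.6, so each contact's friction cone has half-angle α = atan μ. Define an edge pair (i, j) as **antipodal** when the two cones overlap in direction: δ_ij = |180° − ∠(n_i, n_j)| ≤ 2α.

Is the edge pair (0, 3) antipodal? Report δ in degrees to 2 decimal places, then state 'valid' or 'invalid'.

δ = 30.69°, valid

α = atan 0.6 = 30.96°;  2α = 61.93°
edge 0: e_0 = (-3.86, -2.02);  n_0 = (-0.4637, +0.8860)
edge 3: e_3 = (+2.29, +3.71);  n_3 = (+0.8509, -0.5252)
∠(n_0, n_3) = 149.31°
δ = |180° − 149.31°| = 30.69°
30.69° ≤ 2α = 61.93°  →  valid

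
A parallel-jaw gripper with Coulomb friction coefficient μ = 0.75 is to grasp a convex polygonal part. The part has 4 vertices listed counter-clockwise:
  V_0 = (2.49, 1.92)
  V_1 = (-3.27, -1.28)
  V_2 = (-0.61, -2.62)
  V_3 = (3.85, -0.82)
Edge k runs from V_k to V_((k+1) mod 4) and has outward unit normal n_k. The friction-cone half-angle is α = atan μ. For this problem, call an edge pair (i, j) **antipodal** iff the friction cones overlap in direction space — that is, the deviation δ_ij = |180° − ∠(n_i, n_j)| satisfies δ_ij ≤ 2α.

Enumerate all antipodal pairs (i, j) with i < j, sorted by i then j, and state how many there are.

count = 3; pairs: (0,1), (0,2), (1,3)

α = atan 0.75 = 36.87°;  2α = 73.74°
n_0 = (-0.4856, +0.8742)
n_1 = (-0.4499, -0.8931)
n_2 = (+0.3743, -0.9273)
n_3 = (+0.8957, +0.4446)
  (0,1): δ = 55.79°  ✓
  (0,2): δ = 7.08°  ✓
  (0,3): δ = 87.34°  ·
  (1,2): δ = 131.28°  ·
  (1,3): δ = 36.87°  ✓
  (2,3): δ = 85.58°  ·
antipodal pairs: 3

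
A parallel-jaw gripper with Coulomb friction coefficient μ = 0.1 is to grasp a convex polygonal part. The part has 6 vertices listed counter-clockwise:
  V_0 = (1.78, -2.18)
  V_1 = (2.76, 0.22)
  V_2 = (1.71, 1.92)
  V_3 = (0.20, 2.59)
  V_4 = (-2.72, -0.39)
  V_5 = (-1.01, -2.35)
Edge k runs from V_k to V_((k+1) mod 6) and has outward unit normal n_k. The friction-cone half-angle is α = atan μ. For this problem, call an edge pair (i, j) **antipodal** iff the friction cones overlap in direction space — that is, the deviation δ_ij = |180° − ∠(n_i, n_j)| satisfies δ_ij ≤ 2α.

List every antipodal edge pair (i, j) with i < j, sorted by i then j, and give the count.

α = atan 0.1 = 5.71°;  2α = 11.42°
n_0 = (+0.9258, -0.3780)
n_1 = (+0.8508, +0.5255)
n_2 = (+0.4056, +0.9141)
n_3 = (-0.7143, +0.6999)
n_4 = (-0.7535, -0.6574)
n_5 = (+0.0608, -0.9981)
  (0,1): δ = 126.09°  ·
  (0,2): δ = 91.72°  ·
  (0,3): δ = 22.21°  ·
  (0,4): δ = 63.31°  ·
  (0,5): δ = 115.70°  ·
  (1,2): δ = 145.63°  ·
  (1,3): δ = 76.12°  ·
  (1,4): δ = 9.40°  ✓
  (1,5): δ = 61.79°  ·
  (2,3): δ = 110.49°  ·
  (2,4): δ = 24.97°  ·
  (2,5): δ = 27.41°  ·
  (3,4): δ = 94.48°  ·
  (3,5): δ = 42.10°  ·
  (4,5): δ = 127.62°  ·
antipodal pairs: 1

count = 1; pairs: (1,4)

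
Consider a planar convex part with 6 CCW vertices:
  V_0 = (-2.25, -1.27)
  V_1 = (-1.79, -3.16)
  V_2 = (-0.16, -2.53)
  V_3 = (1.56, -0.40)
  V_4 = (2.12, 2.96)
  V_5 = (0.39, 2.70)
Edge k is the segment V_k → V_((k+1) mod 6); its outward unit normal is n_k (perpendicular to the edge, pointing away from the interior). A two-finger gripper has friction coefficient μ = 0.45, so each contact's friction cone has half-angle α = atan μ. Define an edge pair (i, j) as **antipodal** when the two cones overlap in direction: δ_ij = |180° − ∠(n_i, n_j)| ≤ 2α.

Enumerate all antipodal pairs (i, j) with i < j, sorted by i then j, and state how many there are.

α = atan 0.45 = 24.23°;  2α = 48.46°
n_0 = (-0.9716, -0.2365)
n_1 = (+0.3605, -0.9328)
n_2 = (+0.7780, -0.6283)
n_3 = (+0.9864, -0.1644)
n_4 = (-0.1486, +0.9889)
n_5 = (-0.8327, +0.5537)
  (0,1): δ = 82.55°  ·
  (0,2): δ = 52.60°  ·
  (0,3): δ = 23.14°  ✓
  (0,4): δ = 84.87°  ·
  (0,5): δ = 132.70°  ·
  (1,2): δ = 150.05°  ·
  (1,3): δ = 120.59°  ·
  (1,4): δ = 12.58°  ✓
  (1,5): δ = 35.24°  ✓
  (2,3): δ = 150.54°  ·
  (2,4): δ = 42.53°  ✓
  (2,5): δ = 5.30°  ✓
  (3,4): δ = 71.99°  ·
  (3,5): δ = 24.16°  ✓
  (4,5): δ = 132.17°  ·
antipodal pairs: 6

count = 6; pairs: (0,3), (1,4), (1,5), (2,4), (2,5), (3,5)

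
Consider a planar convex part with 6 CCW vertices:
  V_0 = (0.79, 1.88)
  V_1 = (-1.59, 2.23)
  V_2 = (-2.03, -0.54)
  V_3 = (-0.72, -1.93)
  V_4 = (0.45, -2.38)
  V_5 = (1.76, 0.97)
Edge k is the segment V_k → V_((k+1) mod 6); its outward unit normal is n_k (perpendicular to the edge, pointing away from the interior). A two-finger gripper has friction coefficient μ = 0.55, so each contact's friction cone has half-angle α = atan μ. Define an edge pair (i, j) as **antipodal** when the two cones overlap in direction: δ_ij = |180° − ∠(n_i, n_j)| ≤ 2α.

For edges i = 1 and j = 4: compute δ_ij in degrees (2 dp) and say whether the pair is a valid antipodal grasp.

α = atan 0.55 = 28.81°;  2α = 57.62°
edge 1: e_1 = (-0.44, -2.77);  n_1 = (-0.9876, +0.1569)
edge 4: e_4 = (+1.31, +3.35);  n_4 = (+0.9313, -0.3642)
∠(n_1, n_4) = 167.67°
δ = |180° − 167.67°| = 12.33°
12.33° ≤ 2α = 57.62°  →  valid

δ = 12.33°, valid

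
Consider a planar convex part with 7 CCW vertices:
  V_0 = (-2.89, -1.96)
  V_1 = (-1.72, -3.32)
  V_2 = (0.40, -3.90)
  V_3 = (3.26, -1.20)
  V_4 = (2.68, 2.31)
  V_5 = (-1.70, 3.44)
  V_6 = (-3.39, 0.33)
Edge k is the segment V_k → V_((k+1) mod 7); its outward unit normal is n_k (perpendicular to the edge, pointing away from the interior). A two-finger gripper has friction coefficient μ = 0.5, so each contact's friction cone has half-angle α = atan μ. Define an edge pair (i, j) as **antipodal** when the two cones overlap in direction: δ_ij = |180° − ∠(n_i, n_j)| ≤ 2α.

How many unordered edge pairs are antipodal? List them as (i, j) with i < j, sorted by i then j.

α = atan 0.5 = 26.57°;  2α = 53.13°
n_0 = (-0.7581, -0.6522)
n_1 = (-0.2639, -0.9646)
n_2 = (+0.6865, -0.7272)
n_3 = (+0.9866, +0.1630)
n_4 = (+0.2498, +0.9683)
n_5 = (-0.8787, +0.4775)
n_6 = (-0.9770, -0.2133)
  (0,1): δ = 146.01°  ·
  (0,2): δ = 87.35°  ·
  (0,3): δ = 31.32°  ✓
  (0,4): δ = 34.83°  ✓
  (0,5): δ = 110.77°  ·
  (0,6): δ = 151.61°  ·
  (1,2): δ = 121.35°  ·
  (1,3): δ = 65.32°  ·
  (1,4): δ = 0.83°  ✓
  (1,5): δ = 76.78°  ·
  (1,6): δ = 117.62°  ·
  (2,3): δ = 123.97°  ·
  (2,4): δ = 57.82°  ·
  (2,5): δ = 18.13°  ✓
  (2,6): δ = 58.97°  ·
  (3,4): δ = 113.85°  ·
  (3,5): δ = 37.90°  ✓
  (3,6): δ = 2.93°  ✓
  (4,5): δ = 104.05°  ·
  (4,6): δ = 63.22°  ·
  (5,6): δ = 139.16°  ·
antipodal pairs: 6

count = 6; pairs: (0,3), (0,4), (1,4), (2,5), (3,5), (3,6)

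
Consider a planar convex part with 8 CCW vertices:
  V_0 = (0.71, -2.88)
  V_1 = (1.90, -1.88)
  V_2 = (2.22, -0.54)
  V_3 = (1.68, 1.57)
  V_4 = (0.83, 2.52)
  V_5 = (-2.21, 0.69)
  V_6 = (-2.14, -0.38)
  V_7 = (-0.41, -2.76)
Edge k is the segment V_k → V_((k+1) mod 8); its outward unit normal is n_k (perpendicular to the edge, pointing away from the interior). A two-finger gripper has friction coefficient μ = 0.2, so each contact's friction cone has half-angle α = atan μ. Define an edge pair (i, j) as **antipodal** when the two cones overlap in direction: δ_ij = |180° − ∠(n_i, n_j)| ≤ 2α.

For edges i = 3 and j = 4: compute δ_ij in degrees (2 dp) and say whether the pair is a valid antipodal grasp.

δ = 100.77°, invalid

α = atan 0.2 = 11.31°;  2α = 22.62°
edge 3: e_3 = (-0.85, +0.95);  n_3 = (+0.7452, +0.6668)
edge 4: e_4 = (-3.04, -1.83);  n_4 = (-0.5157, +0.8567)
∠(n_3, n_4) = 79.23°
δ = |180° − 79.23°| = 100.77°
100.77° > 2α = 22.62°  →  invalid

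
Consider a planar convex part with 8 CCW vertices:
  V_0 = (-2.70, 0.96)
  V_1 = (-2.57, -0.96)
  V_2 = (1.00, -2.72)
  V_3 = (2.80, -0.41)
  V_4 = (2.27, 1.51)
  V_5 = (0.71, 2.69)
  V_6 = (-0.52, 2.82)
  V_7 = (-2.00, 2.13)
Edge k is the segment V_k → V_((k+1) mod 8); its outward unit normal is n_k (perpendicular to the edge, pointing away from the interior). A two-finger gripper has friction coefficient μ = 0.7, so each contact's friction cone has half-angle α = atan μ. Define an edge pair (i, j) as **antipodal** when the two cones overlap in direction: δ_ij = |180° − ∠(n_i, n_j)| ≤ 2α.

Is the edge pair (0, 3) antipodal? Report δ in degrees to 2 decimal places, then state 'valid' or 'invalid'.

α = atan 0.7 = 34.99°;  2α = 69.98°
edge 0: e_0 = (+0.13, -1.92);  n_0 = (-0.9977, -0.0676)
edge 3: e_3 = (-0.53, +1.92);  n_3 = (+0.9639, +0.2661)
∠(n_0, n_3) = 168.44°
δ = |180° − 168.44°| = 11.56°
11.56° ≤ 2α = 69.98°  →  valid

δ = 11.56°, valid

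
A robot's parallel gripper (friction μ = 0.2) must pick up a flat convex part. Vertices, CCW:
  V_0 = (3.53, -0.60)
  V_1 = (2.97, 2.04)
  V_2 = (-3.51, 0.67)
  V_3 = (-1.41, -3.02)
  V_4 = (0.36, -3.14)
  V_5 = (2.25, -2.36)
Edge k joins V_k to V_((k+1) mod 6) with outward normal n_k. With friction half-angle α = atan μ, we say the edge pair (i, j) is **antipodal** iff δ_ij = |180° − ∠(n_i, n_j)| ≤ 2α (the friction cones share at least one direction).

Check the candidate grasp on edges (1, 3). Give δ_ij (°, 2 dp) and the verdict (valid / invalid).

α = atan 0.2 = 11.31°;  2α = 22.62°
edge 1: e_1 = (-6.48, -1.37);  n_1 = (-0.2068, +0.9784)
edge 3: e_3 = (+1.77, -0.12);  n_3 = (-0.0676, -0.9977)
∠(n_1, n_3) = 164.18°
δ = |180° − 164.18°| = 15.82°
15.82° ≤ 2α = 22.62°  →  valid

δ = 15.82°, valid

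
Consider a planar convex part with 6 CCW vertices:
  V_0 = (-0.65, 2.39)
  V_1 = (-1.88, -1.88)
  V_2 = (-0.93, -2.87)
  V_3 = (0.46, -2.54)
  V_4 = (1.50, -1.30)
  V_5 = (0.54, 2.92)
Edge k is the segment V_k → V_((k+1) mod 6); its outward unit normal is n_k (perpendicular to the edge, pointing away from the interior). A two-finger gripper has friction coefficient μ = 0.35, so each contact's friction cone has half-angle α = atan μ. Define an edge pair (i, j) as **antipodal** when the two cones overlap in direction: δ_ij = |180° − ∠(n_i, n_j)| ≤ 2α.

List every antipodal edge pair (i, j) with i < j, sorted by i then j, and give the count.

count = 5; pairs: (0,3), (0,4), (1,4), (2,5), (3,5)

α = atan 0.35 = 19.29°;  2α = 38.58°
n_0 = (-0.9609, +0.2768)
n_1 = (-0.7215, -0.6924)
n_2 = (+0.2310, -0.9730)
n_3 = (+0.7662, -0.6426)
n_4 = (+0.9751, +0.2218)
n_5 = (-0.4069, +0.9135)
  (0,1): δ = 120.11°  ·
  (0,2): δ = 60.58°  ·
  (0,3): δ = 23.92°  ✓
  (0,4): δ = 28.89°  ✓
  (0,5): δ = 130.08°  ·
  (1,2): δ = 120.46°  ·
  (1,3): δ = 83.81°  ·
  (1,4): δ = 31.00°  ✓
  (1,5): δ = 70.19°  ·
  (2,3): δ = 143.34°  ·
  (2,4): δ = 90.54°  ·
  (2,5): δ = 10.65°  ✓
  (3,4): δ = 127.20°  ·
  (3,5): δ = 26.01°  ✓
  (4,5): δ = 78.81°  ·
antipodal pairs: 5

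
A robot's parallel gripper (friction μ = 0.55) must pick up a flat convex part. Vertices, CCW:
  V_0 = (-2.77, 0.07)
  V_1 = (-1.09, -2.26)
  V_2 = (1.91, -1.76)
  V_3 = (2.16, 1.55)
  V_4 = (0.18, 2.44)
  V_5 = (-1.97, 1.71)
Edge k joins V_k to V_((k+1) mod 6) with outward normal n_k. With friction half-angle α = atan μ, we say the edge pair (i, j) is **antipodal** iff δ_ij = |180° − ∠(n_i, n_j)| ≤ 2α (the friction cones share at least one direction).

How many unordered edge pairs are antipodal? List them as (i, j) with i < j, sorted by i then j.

count = 6; pairs: (0,2), (0,3), (1,3), (1,4), (1,5), (2,5)

α = atan 0.55 = 28.81°;  2α = 57.62°
n_0 = (-0.8111, -0.5849)
n_1 = (+0.1644, -0.9864)
n_2 = (+0.9972, -0.0753)
n_3 = (+0.4100, +0.9121)
n_4 = (-0.3215, +0.9469)
n_5 = (-0.8988, +0.4384)
  (0,1): δ = 116.33°  ·
  (0,2): δ = 40.11°  ✓
  (0,3): δ = 30.00°  ✓
  (0,4): δ = 72.96°  ·
  (0,5): δ = 118.20°  ·
  (1,2): δ = 103.78°  ·
  (1,3): δ = 33.67°  ✓
  (1,4): δ = 9.29°  ✓
  (1,5): δ = 54.53°  ✓
  (2,3): δ = 109.88°  ·
  (2,4): δ = 66.93°  ·
  (2,5): δ = 21.68°  ✓
  (3,4): δ = 137.04°  ·
  (3,5): δ = 91.80°  ·
  (4,5): δ = 134.76°  ·
antipodal pairs: 6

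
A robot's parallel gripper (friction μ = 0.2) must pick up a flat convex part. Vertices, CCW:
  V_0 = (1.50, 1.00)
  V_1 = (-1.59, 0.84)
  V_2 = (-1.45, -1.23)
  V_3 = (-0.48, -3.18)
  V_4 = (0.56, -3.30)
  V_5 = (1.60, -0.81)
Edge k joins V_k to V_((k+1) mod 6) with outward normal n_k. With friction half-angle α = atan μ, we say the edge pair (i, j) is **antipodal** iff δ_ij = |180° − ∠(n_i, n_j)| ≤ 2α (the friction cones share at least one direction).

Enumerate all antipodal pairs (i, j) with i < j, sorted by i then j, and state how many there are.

α = atan 0.2 = 11.31°;  2α = 22.62°
n_0 = (-0.0517, +0.9987)
n_1 = (-0.9977, -0.0675)
n_2 = (-0.8953, -0.4454)
n_3 = (-0.1146, -0.9934)
n_4 = (+0.9227, -0.3854)
n_5 = (+0.9985, +0.0552)
  (0,1): δ = 89.09°  ·
  (0,2): δ = 66.52°  ·
  (0,3): δ = 9.55°  ✓
  (0,4): δ = 64.37°  ·
  (0,5): δ = 90.20°  ·
  (1,2): δ = 157.42°  ·
  (1,3): δ = 100.45°  ·
  (1,4): δ = 26.54°  ·
  (1,5): δ = 0.71°  ✓
  (2,3): δ = 123.03°  ·
  (2,4): δ = 49.12°  ·
  (2,5): δ = 23.29°  ·
  (3,4): δ = 106.09°  ·
  (3,5): δ = 80.26°  ·
  (4,5): δ = 154.17°  ·
antipodal pairs: 2

count = 2; pairs: (0,3), (1,5)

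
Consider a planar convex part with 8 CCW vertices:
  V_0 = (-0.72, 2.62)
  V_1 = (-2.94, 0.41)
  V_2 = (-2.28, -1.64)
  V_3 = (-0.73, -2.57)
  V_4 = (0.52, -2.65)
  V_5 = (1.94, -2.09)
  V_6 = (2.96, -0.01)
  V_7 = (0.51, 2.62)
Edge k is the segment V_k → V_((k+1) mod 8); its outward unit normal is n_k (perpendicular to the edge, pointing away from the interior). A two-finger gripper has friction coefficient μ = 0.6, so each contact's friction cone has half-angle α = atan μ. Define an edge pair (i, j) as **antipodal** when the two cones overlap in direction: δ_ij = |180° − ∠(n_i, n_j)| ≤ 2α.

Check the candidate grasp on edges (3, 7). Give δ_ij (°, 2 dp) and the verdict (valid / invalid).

α = atan 0.6 = 30.96°;  2α = 61.93°
edge 3: e_3 = (+1.25, -0.08);  n_3 = (-0.0639, -0.9980)
edge 7: e_7 = (-1.23, +0.00);  n_7 = (+0.0000, +1.0000)
∠(n_3, n_7) = 176.34°
δ = |180° − 176.34°| = 3.66°
3.66° ≤ 2α = 61.93°  →  valid

δ = 3.66°, valid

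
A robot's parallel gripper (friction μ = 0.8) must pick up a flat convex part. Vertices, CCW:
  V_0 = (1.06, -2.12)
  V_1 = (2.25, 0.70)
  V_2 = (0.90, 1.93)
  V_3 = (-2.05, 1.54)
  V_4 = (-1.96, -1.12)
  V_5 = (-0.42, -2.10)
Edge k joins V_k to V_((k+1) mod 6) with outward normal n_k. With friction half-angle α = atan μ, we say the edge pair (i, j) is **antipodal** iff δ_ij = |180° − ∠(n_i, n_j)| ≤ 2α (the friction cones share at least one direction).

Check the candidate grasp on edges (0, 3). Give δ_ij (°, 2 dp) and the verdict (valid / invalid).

δ = 24.82°, valid

α = atan 0.8 = 38.66°;  2α = 77.32°
edge 0: e_0 = (+1.19, +2.82);  n_0 = (+0.9213, -0.3888)
edge 3: e_3 = (+0.09, -2.66);  n_3 = (-0.9994, -0.0338)
∠(n_0, n_3) = 155.18°
δ = |180° − 155.18°| = 24.82°
24.82° ≤ 2α = 77.32°  →  valid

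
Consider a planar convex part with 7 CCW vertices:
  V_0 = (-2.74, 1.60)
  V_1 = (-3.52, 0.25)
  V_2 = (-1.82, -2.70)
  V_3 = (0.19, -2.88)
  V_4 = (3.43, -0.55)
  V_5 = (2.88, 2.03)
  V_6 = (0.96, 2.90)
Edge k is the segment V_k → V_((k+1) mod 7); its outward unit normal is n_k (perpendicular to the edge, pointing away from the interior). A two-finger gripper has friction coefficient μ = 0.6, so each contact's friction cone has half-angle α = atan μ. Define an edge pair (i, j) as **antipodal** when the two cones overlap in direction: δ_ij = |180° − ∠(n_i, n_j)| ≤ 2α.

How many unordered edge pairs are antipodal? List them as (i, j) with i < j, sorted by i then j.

count = 8; pairs: (0,3), (0,4), (1,4), (1,5), (2,5), (2,6), (3,5), (3,6)

α = atan 0.6 = 30.96°;  2α = 61.93°
n_0 = (-0.8659, +0.5003)
n_1 = (-0.8664, -0.4993)
n_2 = (-0.0892, -0.9960)
n_3 = (+0.5838, -0.8119)
n_4 = (+0.9780, +0.2085)
n_5 = (+0.4127, +0.9109)
n_6 = (-0.3315, +0.9435)
  (0,1): δ = 120.03°  ·
  (0,2): δ = 65.10°  ·
  (0,3): δ = 24.26°  ✓
  (0,4): δ = 42.05°  ✓
  (0,5): δ = 95.64°  ·
  (0,6): δ = 139.38°  ·
  (1,2): δ = 125.07°  ·
  (1,3): δ = 84.23°  ·
  (1,4): δ = 17.92°  ✓
  (1,5): δ = 35.67°  ✓
  (1,6): δ = 79.41°  ·
  (2,3): δ = 139.16°  ·
  (2,4): δ = 72.85°  ·
  (2,5): δ = 19.26°  ✓
  (2,6): δ = 24.48°  ✓
  (3,4): δ = 113.69°  ·
  (3,5): δ = 60.10°  ✓
  (3,6): δ = 16.36°  ✓
  (4,5): δ = 126.41°  ·
  (4,6): δ = 82.68°  ·
  (5,6): δ = 136.26°  ·
antipodal pairs: 8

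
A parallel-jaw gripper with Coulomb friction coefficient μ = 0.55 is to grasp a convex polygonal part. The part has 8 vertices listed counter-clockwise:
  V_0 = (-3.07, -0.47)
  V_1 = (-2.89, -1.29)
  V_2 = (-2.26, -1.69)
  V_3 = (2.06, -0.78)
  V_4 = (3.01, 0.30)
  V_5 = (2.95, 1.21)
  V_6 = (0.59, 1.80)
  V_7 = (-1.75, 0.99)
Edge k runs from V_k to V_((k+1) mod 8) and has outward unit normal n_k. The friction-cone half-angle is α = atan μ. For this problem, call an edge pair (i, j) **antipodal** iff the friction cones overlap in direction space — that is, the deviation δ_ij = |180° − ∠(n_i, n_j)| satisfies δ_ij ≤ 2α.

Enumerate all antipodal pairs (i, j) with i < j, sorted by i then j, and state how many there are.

count = 11; pairs: (0,3), (0,4), (1,4), (1,5), (1,6), (2,5), (2,6), (2,7), (3,6), (3,7), (4,7)

α = atan 0.55 = 28.81°;  2α = 57.62°
n_0 = (-0.9767, -0.2144)
n_1 = (-0.5360, -0.8442)
n_2 = (+0.2061, -0.9785)
n_3 = (+0.7509, -0.6605)
n_4 = (+0.9978, +0.0658)
n_5 = (+0.2425, +0.9701)
n_6 = (-0.3271, +0.9450)
n_7 = (-0.7418, +0.6706)
  (0,1): δ = 134.79°  ·
  (0,2): δ = 90.49°  ·
  (0,3): δ = 53.72°  ✓
  (0,4): δ = 8.61°  ✓
  (0,5): δ = 63.58°  ·
  (0,6): δ = 96.71°  ·
  (0,7): δ = 125.50°  ·
  (1,2): δ = 135.69°  ·
  (1,3): δ = 98.92°  ·
  (1,4): δ = 53.82°  ✓
  (1,5): δ = 18.38°  ✓
  (1,6): δ = 51.51°  ✓
  (1,7): δ = 80.30°  ·
  (2,3): δ = 143.23°  ·
  (2,4): δ = 98.12°  ·
  (2,5): δ = 25.93°  ✓
  (2,6): δ = 7.20°  ✓
  (2,7): δ = 35.99°  ✓
  (3,4): δ = 134.89°  ·
  (3,5): δ = 62.70°  ·
  (3,6): δ = 29.57°  ✓
  (3,7): δ = 0.78°  ✓
  (4,5): δ = 107.81°  ·
  (4,6): δ = 74.68°  ·
  (4,7): δ = 45.89°  ✓
  (5,6): δ = 146.87°  ·
  (5,7): δ = 118.08°  ·
  (6,7): δ = 151.21°  ·
antipodal pairs: 11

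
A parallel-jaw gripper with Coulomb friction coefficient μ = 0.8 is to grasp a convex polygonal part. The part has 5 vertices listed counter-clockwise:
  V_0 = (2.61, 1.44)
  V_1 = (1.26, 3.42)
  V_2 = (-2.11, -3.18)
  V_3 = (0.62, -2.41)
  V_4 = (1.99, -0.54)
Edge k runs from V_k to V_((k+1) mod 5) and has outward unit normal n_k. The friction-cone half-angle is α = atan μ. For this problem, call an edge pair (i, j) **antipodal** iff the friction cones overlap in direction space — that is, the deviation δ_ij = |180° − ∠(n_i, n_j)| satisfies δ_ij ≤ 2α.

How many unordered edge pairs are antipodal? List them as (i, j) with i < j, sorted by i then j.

count = 5; pairs: (0,1), (0,2), (1,2), (1,3), (1,4)

α = atan 0.8 = 38.66°;  2α = 77.32°
n_0 = (+0.8262, +0.5633)
n_1 = (-0.8906, +0.4548)
n_2 = (+0.2715, -0.9624)
n_3 = (+0.8067, -0.5910)
n_4 = (+0.9543, -0.2988)
  (0,1): δ = 61.34°  ✓
  (0,2): δ = 71.46°  ✓
  (0,3): δ = 109.49°  ·
  (0,4): δ = 128.33°  ·
  (1,2): δ = 47.20°  ✓
  (1,3): δ = 9.18°  ✓
  (1,4): δ = 9.66°  ✓
  (2,3): δ = 141.98°  ·
  (2,4): δ = 123.14°  ·
  (3,4): δ = 161.16°  ·
antipodal pairs: 5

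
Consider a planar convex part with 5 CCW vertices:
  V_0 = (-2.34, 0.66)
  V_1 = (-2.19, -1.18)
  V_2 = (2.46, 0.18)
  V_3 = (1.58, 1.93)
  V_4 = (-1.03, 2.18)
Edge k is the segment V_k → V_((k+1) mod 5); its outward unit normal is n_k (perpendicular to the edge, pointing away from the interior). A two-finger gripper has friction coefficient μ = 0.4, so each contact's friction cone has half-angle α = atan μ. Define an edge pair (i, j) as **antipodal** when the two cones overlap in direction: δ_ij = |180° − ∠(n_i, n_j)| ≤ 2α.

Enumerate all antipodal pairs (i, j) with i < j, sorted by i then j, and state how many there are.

α = atan 0.4 = 21.80°;  2α = 43.60°
n_0 = (-0.9967, -0.0813)
n_1 = (+0.2807, -0.9598)
n_2 = (+0.8934, +0.4493)
n_3 = (+0.0953, +0.9954)
n_4 = (-0.7575, +0.6528)
  (0,1): δ = 78.36°  ·
  (0,2): δ = 22.04°  ✓
  (0,3): δ = 79.87°  ·
  (0,4): δ = 134.58°  ·
  (1,2): δ = 79.61°  ·
  (1,3): δ = 21.77°  ✓
  (1,4): δ = 32.94°  ✓
  (2,3): δ = 122.17°  ·
  (2,4): δ = 67.45°  ·
  (3,4): δ = 125.28°  ·
antipodal pairs: 3

count = 3; pairs: (0,2), (1,3), (1,4)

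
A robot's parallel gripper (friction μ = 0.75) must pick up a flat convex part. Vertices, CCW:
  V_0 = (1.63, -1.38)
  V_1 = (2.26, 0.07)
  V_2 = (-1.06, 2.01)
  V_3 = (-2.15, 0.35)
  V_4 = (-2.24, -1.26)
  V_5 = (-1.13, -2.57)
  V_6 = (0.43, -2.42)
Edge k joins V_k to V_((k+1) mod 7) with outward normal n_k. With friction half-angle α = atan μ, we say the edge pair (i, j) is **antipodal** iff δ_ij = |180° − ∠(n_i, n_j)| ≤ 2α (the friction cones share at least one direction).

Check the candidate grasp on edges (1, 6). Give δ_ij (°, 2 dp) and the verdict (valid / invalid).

α = atan 0.75 = 36.87°;  2α = 73.74°
edge 1: e_1 = (-3.32, +1.94);  n_1 = (+0.5045, +0.8634)
edge 6: e_6 = (+1.20, +1.04);  n_6 = (+0.6549, -0.7557)
∠(n_1, n_6) = 108.79°
δ = |180° − 108.79°| = 71.21°
71.21° ≤ 2α = 73.74°  →  valid

δ = 71.21°, valid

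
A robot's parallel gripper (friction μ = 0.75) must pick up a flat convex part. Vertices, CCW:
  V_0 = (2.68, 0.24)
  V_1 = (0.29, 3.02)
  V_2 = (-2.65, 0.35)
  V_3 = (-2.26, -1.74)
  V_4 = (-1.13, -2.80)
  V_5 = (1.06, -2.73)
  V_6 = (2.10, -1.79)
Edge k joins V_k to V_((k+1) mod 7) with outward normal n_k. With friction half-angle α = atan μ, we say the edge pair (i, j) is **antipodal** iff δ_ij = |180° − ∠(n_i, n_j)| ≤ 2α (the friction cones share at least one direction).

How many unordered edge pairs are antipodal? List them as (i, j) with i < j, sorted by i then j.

count = 9; pairs: (0,2), (0,3), (0,4), (1,4), (1,5), (1,6), (2,5), (2,6), (3,6)

α = atan 0.75 = 36.87°;  2α = 73.74°
n_0 = (+0.7583, +0.6519)
n_1 = (-0.6723, +0.7403)
n_2 = (-0.9830, -0.1834)
n_3 = (-0.6842, -0.7293)
n_4 = (+0.0319, -0.9995)
n_5 = (+0.6705, -0.7419)
n_6 = (+0.9615, -0.2747)
  (0,1): δ = 88.44°  ·
  (0,2): δ = 30.12°  ✓
  (0,3): δ = 6.14°  ✓
  (0,4): δ = 51.14°  ✓
  (0,5): δ = 91.42°  ·
  (0,6): δ = 123.37°  ·
  (1,2): δ = 121.67°  ·
  (1,3): δ = 85.41°  ·
  (1,4): δ = 40.41°  ✓
  (1,5): δ = 0.14°  ✓
  (1,6): δ = 31.81°  ✓
  (2,3): δ = 143.74°  ·
  (2,4): δ = 98.74°  ·
  (2,5): δ = 58.46°  ✓
  (2,6): δ = 26.52°  ✓
  (3,4): δ = 135.00°  ·
  (3,5): δ = 94.72°  ·
  (3,6): δ = 62.78°  ✓
  (4,5): δ = 139.72°  ·
  (4,6): δ = 107.78°  ·
  (5,6): δ = 148.05°  ·
antipodal pairs: 9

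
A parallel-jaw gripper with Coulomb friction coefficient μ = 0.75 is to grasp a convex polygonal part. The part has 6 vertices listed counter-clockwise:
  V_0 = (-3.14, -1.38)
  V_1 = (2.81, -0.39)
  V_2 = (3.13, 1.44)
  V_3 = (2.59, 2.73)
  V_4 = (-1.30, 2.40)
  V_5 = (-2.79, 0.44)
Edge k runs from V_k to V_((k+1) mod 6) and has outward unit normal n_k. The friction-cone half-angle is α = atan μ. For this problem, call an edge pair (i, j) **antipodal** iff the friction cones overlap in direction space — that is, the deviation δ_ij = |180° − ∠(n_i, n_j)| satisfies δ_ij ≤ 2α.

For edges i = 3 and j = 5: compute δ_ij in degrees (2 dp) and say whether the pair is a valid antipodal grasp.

δ = 105.73°, invalid

α = atan 0.75 = 36.87°;  2α = 73.74°
edge 3: e_3 = (-3.89, -0.33);  n_3 = (-0.0845, +0.9964)
edge 5: e_5 = (-0.35, -1.82);  n_5 = (-0.9820, +0.1888)
∠(n_3, n_5) = 74.27°
δ = |180° − 74.27°| = 105.73°
105.73° > 2α = 73.74°  →  invalid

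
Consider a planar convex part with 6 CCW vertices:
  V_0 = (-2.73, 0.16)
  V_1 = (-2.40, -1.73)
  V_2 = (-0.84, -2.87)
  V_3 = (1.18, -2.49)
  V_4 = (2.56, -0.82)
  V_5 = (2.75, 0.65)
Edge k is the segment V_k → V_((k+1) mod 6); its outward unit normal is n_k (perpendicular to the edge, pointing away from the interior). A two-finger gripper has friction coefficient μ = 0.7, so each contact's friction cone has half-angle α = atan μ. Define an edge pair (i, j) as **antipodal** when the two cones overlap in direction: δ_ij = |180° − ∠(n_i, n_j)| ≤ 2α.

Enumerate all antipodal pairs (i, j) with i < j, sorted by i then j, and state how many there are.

α = atan 0.7 = 34.99°;  2α = 69.98°
n_0 = (-0.9851, -0.1720)
n_1 = (-0.5900, -0.8074)
n_2 = (+0.1849, -0.9828)
n_3 = (+0.7709, -0.6370)
n_4 = (+0.9918, -0.1282)
n_5 = (-0.0891, +0.9960)
  (0,1): δ = 136.06°  ·
  (0,2): δ = 89.25°  ·
  (0,3): δ = 49.47°  ✓
  (0,4): δ = 17.27°  ✓
  (0,5): δ = 85.21°  ·
  (1,2): δ = 133.19°  ·
  (1,3): δ = 93.41°  ·
  (1,4): δ = 61.21°  ✓
  (1,5): δ = 41.27°  ✓
  (2,3): δ = 140.22°  ·
  (2,4): δ = 108.02°  ·
  (2,5): δ = 5.54°  ✓
  (3,4): δ = 147.80°  ·
  (3,5): δ = 45.32°  ✓
  (4,5): δ = 77.53°  ·
antipodal pairs: 6

count = 6; pairs: (0,3), (0,4), (1,4), (1,5), (2,5), (3,5)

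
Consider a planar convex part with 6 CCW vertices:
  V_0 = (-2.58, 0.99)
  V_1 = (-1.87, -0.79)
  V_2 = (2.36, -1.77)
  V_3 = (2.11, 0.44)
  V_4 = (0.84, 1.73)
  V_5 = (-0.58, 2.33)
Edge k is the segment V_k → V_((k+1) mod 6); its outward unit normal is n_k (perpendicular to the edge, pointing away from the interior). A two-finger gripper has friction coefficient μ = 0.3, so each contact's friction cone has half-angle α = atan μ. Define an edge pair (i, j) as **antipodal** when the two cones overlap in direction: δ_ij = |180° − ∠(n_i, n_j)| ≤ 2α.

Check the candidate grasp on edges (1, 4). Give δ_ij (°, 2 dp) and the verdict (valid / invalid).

δ = 9.86°, valid

α = atan 0.3 = 16.70°;  2α = 33.40°
edge 1: e_1 = (+4.23, -0.98);  n_1 = (-0.2257, -0.9742)
edge 4: e_4 = (-1.42, +0.60);  n_4 = (+0.3892, +0.9211)
∠(n_1, n_4) = 170.14°
δ = |180° − 170.14°| = 9.86°
9.86° ≤ 2α = 33.40°  →  valid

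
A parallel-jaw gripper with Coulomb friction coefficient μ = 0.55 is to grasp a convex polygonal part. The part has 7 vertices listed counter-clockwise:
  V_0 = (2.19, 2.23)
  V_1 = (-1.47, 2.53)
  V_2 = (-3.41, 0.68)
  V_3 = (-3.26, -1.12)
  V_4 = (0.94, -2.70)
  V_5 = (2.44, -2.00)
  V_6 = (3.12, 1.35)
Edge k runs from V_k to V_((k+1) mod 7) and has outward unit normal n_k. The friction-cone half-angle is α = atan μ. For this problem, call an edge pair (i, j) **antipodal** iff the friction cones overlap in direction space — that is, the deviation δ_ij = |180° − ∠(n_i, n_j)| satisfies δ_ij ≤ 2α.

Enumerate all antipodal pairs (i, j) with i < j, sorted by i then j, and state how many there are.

α = atan 0.55 = 28.81°;  2α = 57.62°
n_0 = (+0.0817, +0.9967)
n_1 = (-0.6901, +0.7237)
n_2 = (-0.9965, -0.0830)
n_3 = (-0.3521, -0.9360)
n_4 = (+0.4229, -0.9062)
n_5 = (+0.9800, -0.1989)
n_6 = (+0.6873, +0.7264)
  (0,1): δ = 131.67°  ·
  (0,2): δ = 80.55°  ·
  (0,3): δ = 15.93°  ✓
  (0,4): δ = 29.70°  ✓
  (0,5): δ = 83.21°  ·
  (0,6): δ = 141.27°  ·
  (1,2): δ = 128.88°  ·
  (1,3): δ = 64.26°  ·
  (1,4): δ = 18.62°  ✓
  (1,5): δ = 34.89°  ✓
  (1,6): δ = 92.94°  ·
  (2,3): δ = 115.38°  ·
  (2,4): δ = 69.75°  ·
  (2,5): δ = 16.24°  ✓
  (2,6): δ = 41.82°  ✓
  (3,4): δ = 134.37°  ·
  (3,5): δ = 80.86°  ·
  (3,6): δ = 22.80°  ✓
  (4,5): δ = 126.49°  ·
  (4,6): δ = 68.43°  ·
  (5,6): δ = 121.94°  ·
antipodal pairs: 7

count = 7; pairs: (0,3), (0,4), (1,4), (1,5), (2,5), (2,6), (3,6)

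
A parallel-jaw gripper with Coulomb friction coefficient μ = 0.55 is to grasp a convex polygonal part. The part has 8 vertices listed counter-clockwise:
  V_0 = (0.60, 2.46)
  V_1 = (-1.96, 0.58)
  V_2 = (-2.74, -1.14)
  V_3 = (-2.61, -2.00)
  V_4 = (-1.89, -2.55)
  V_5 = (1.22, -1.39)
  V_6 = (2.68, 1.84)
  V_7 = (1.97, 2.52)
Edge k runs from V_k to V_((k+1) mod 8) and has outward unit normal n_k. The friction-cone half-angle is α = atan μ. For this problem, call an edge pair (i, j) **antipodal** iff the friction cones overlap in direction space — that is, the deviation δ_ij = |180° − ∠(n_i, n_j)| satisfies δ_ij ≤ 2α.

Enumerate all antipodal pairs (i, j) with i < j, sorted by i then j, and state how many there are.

count = 9; pairs: (0,4), (0,5), (1,4), (1,5), (2,5), (2,6), (3,6), (3,7), (4,7)

α = atan 0.55 = 28.81°;  2α = 57.62°
n_0 = (-0.5919, +0.8060)
n_1 = (-0.9107, +0.4130)
n_2 = (-0.9888, -0.1495)
n_3 = (-0.6070, -0.7947)
n_4 = (+0.3495, -0.9369)
n_5 = (+0.9112, -0.4119)
n_6 = (+0.6917, +0.7222)
n_7 = (-0.0438, +0.9990)
  (0,1): δ = 150.69°  ·
  (0,2): δ = 117.70°  ·
  (0,3): δ = 73.67°  ·
  (0,4): δ = 15.84°  ✓
  (0,5): δ = 29.38°  ✓
  (0,6): δ = 99.94°  ·
  (0,7): δ = 146.22°  ·
  (1,2): δ = 147.01°  ·
  (1,3): δ = 102.98°  ·
  (1,4): δ = 45.15°  ✓
  (1,5): δ = 0.07°  ✓
  (1,6): δ = 70.63°  ·
  (1,7): δ = 116.90°  ·
  (2,3): δ = 135.97°  ·
  (2,4): δ = 78.14°  ·
  (2,5): δ = 32.92°  ✓
  (2,6): δ = 37.64°  ✓
  (2,7): δ = 83.91°  ·
  (3,4): δ = 122.17°  ·
  (3,5): δ = 76.95°  ·
  (3,6): δ = 6.39°  ✓
  (3,7): δ = 39.88°  ✓
  (4,5): δ = 134.78°  ·
  (4,6): δ = 64.22°  ·
  (4,7): δ = 17.95°  ✓
  (5,6): δ = 109.44°  ·
  (5,7): δ = 63.17°  ·
  (6,7): δ = 133.73°  ·
antipodal pairs: 9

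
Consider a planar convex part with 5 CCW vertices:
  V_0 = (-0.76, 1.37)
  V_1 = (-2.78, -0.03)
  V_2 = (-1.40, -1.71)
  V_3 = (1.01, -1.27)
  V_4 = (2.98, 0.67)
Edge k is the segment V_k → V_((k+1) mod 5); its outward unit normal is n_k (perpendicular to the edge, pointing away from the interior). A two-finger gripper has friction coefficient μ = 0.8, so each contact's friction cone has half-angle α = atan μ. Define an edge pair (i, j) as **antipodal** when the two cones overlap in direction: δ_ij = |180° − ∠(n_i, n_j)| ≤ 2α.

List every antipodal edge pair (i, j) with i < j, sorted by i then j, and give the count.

count = 5; pairs: (0,2), (0,3), (1,4), (2,4), (3,4)

α = atan 0.8 = 38.66°;  2α = 77.32°
n_0 = (-0.5696, +0.8219)
n_1 = (-0.7727, -0.6347)
n_2 = (+0.1796, -0.9837)
n_3 = (+0.7017, -0.7125)
n_4 = (+0.1840, +0.9829)
  (0,1): δ = 85.32°  ·
  (0,2): δ = 24.38°  ✓
  (0,3): δ = 9.84°  ✓
  (0,4): δ = 134.67°  ·
  (1,2): δ = 119.05°  ·
  (1,3): δ = 84.84°  ·
  (1,4): δ = 40.00°  ✓
  (2,3): δ = 145.79°  ·
  (2,4): δ = 20.95°  ✓
  (3,4): δ = 55.16°  ✓
antipodal pairs: 5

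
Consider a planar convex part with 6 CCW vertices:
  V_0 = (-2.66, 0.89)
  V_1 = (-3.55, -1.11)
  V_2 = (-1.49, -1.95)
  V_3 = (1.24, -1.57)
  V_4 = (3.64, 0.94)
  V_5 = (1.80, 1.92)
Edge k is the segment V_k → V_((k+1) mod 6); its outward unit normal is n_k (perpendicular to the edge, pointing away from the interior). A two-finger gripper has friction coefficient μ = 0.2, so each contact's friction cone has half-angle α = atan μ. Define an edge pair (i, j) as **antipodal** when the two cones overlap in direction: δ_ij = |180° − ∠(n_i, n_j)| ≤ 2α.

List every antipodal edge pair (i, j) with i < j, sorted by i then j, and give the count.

count = 3; pairs: (0,3), (1,4), (2,5)

α = atan 0.2 = 11.31°;  2α = 22.62°
n_0 = (-0.9136, +0.4066)
n_1 = (-0.3776, -0.9260)
n_2 = (+0.1379, -0.9905)
n_3 = (+0.7228, -0.6911)
n_4 = (+0.4701, +0.8826)
n_5 = (-0.2250, +0.9744)
  (0,1): δ = 88.19°  ·
  (0,2): δ = 58.09°  ·
  (0,3): δ = 19.73°  ✓
  (0,4): δ = 85.95°  ·
  (0,5): δ = 126.99°  ·
  (1,2): δ = 149.89°  ·
  (1,3): δ = 111.53°  ·
  (1,4): δ = 5.86°  ✓
  (1,5): δ = 35.19°  ·
  (2,3): δ = 141.64°  ·
  (2,4): δ = 35.96°  ·
  (2,5): δ = 5.08°  ✓
  (3,4): δ = 74.32°  ·
  (3,5): δ = 33.28°  ·
  (4,5): δ = 138.96°  ·
antipodal pairs: 3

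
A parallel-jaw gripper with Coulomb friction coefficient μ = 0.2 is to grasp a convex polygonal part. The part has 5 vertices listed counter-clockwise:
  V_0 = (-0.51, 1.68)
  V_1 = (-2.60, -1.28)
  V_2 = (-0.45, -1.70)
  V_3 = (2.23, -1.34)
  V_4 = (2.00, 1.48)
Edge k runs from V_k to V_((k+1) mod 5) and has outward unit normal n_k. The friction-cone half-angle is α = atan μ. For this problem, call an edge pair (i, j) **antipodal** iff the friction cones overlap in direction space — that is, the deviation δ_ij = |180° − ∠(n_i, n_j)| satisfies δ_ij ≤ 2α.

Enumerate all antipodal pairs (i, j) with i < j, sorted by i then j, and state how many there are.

count = 2; pairs: (1,4), (2,4)

α = atan 0.2 = 11.31°;  2α = 22.62°
n_0 = (-0.8169, +0.5768)
n_1 = (-0.1917, -0.9814)
n_2 = (+0.1331, -0.9911)
n_3 = (+0.9967, +0.0813)
n_4 = (+0.0794, +0.9968)
  (0,1): δ = 65.83°  ·
  (0,2): δ = 47.12°  ·
  (0,3): δ = 39.89°  ·
  (0,4): δ = 120.67°  ·
  (1,2): δ = 161.30°  ·
  (1,3): δ = 74.28°  ·
  (1,4): δ = 6.50°  ✓
  (2,3): δ = 92.99°  ·
  (2,4): δ = 12.21°  ✓
  (3,4): δ = 99.22°  ·
antipodal pairs: 2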